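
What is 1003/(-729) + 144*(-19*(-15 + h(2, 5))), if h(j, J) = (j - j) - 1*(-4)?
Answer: 21938981/729 ≈ 30095.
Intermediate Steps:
h(j, J) = 4 (h(j, J) = 0 + 4 = 4)
1003/(-729) + 144*(-19*(-15 + h(2, 5))) = 1003/(-729) + 144*(-19*(-15 + 4)) = 1003*(-1/729) + 144*(-19*(-11)) = -1003/729 + 144*209 = -1003/729 + 30096 = 21938981/729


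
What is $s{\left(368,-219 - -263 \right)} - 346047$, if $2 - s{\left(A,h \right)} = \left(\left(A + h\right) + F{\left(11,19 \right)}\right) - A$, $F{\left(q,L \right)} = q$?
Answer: $-346100$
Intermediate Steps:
$s{\left(A,h \right)} = -9 - h$ ($s{\left(A,h \right)} = 2 - \left(\left(\left(A + h\right) + 11\right) - A\right) = 2 - \left(\left(11 + A + h\right) - A\right) = 2 - \left(11 + h\right) = -9 - h$)
$s{\left(368,-219 - -263 \right)} - 346047 = \left(-9 - \left(-219 - -263\right)\right) - 346047 = \left(-9 - \left(-219 + 263\right)\right) - 346047 = \left(-9 - 44\right) - 346047 = -53 - 346047 = -346100$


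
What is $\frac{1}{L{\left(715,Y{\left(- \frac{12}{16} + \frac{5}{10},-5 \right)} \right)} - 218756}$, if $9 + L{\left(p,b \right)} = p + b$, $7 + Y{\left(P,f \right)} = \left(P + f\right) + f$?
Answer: $- \frac{4}{872269} \approx -4.5857 \cdot 10^{-6}$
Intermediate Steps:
$Y{\left(P,f \right)} = -7 + P + 2 f$ ($Y{\left(P,f \right)} = -7 + \left(\left(P + f\right) + f\right) = -7 + \left(P + 2 f\right) = -7 + P + 2 f$)
$L{\left(p,b \right)} = -9 + b + p$ ($L{\left(p,b \right)} = -9 + \left(p + b\right) = -9 + \left(b + p\right) = -9 + b + p$)
$\frac{1}{L{\left(715,Y{\left(- \frac{12}{16} + \frac{5}{10},-5 \right)} \right)} - 218756} = \frac{1}{\left(-9 + \left(-7 + \left(- \frac{12}{16} + \frac{5}{10}\right) + 2 \left(-5\right)\right) + 715\right) - 218756} = \frac{1}{\left(-9 - \frac{69}{4} + 715\right) - 218756} = \frac{1}{\frac{2755}{4} - 218756} = \frac{1}{- \frac{872269}{4}} = - \frac{4}{872269}$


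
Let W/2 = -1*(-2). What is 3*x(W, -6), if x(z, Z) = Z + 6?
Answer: 0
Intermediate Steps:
W = 4 (W = 2*(-1*(-2)) = 2*2 = 4)
x(z, Z) = 6 + Z
3*x(W, -6) = 3*(6 - 6) = 3*0 = 0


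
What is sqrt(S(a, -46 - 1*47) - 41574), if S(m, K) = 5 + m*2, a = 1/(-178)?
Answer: I*sqrt(329268138)/89 ≈ 203.88*I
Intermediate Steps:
a = -1/178 ≈ -0.0056180
S(m, K) = 5 + 2*m
sqrt(S(a, -46 - 1*47) - 41574) = sqrt((5 + 2*(-1/178)) - 41574) = sqrt((5 - 1/89) - 41574) = sqrt(444/89 - 41574) = sqrt(-3699642/89) = I*sqrt(329268138)/89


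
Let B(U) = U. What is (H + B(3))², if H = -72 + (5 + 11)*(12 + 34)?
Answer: 444889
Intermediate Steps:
H = 664 (H = -72 + 16*46 = -72 + 736 = 664)
(H + B(3))² = (664 + 3)² = 667² = 444889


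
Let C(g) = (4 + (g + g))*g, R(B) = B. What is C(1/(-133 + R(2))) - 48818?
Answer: -837766220/17161 ≈ -48818.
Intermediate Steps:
C(g) = g*(4 + 2*g) (C(g) = (4 + 2*g)*g = g*(4 + 2*g))
C(1/(-133 + R(2))) - 48818 = 2*(2 + 1/(-133 + 2))/(-133 + 2) - 48818 = 2*(2 + 1/(-131))/(-131) - 48818 = 2*(-1/131)*(2 - 1/131) - 48818 = 2*(-1/131)*(261/131) - 48818 = -522/17161 - 48818 = -837766220/17161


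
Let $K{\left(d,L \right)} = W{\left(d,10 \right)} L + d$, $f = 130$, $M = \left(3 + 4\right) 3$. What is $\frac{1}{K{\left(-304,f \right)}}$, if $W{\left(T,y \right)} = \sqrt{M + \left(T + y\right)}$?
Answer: $- \frac{76}{1176529} - \frac{65 i \sqrt{273}}{2353058} \approx -6.4597 \cdot 10^{-5} - 0.00045642 i$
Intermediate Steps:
$M = 21$ ($M = 7 \cdot 3 = 21$)
$W{\left(T,y \right)} = \sqrt{21 + T + y}$ ($W{\left(T,y \right)} = \sqrt{21 + \left(T + y\right)} = \sqrt{21 + T + y}$)
$K{\left(d,L \right)} = d + L \sqrt{31 + d}$ ($K{\left(d,L \right)} = \sqrt{21 + d + 10} L + d = \sqrt{31 + d} L + d = L \sqrt{31 + d} + d = d + L \sqrt{31 + d}$)
$\frac{1}{K{\left(-304,f \right)}} = \frac{1}{-304 + 130 \sqrt{31 - 304}} = \frac{1}{-304 + 130 \sqrt{-273}} = \frac{1}{-304 + 130 i \sqrt{273}}$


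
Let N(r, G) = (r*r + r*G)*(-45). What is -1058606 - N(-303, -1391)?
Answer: 22039084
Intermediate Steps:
N(r, G) = -45*r**2 - 45*G*r (N(r, G) = (r**2 + G*r)*(-45) = -45*r**2 - 45*G*r)
-1058606 - N(-303, -1391) = -1058606 - (-45)*(-303)*(-1391 - 303) = -1058606 - (-45)*(-303)*(-1694) = -1058606 - 1*(-23097690) = -1058606 + 23097690 = 22039084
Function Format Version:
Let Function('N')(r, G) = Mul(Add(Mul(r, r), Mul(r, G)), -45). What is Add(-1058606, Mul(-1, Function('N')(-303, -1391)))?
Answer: 22039084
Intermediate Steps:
Function('N')(r, G) = Add(Mul(-45, Pow(r, 2)), Mul(-45, G, r)) (Function('N')(r, G) = Mul(Add(Pow(r, 2), Mul(G, r)), -45) = Add(Mul(-45, Pow(r, 2)), Mul(-45, G, r)))
Add(-1058606, Mul(-1, Function('N')(-303, -1391))) = Add(-1058606, Mul(-1, Mul(-45, -303, Add(-1391, -303)))) = Add(-1058606, Mul(-1, Mul(-45, -303, -1694))) = Add(-1058606, Mul(-1, -23097690)) = Add(-1058606, 23097690) = 22039084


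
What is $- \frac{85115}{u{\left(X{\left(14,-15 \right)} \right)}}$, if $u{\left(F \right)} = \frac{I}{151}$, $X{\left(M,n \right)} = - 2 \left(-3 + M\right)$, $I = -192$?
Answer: $\frac{12852365}{192} \approx 66939.0$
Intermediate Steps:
$X{\left(M,n \right)} = 6 - 2 M$
$u{\left(F \right)} = - \frac{192}{151}$
$- \frac{85115}{u{\left(X{\left(14,-15 \right)} \right)}} = - \frac{85115}{- \frac{192}{151}} = \left(-85115\right) \left(- \frac{151}{192}\right) = \frac{12852365}{192}$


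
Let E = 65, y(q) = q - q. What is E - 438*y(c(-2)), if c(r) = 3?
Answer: 65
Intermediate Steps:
y(q) = 0
E - 438*y(c(-2)) = 65 - 438*0 = 65 + 0 = 65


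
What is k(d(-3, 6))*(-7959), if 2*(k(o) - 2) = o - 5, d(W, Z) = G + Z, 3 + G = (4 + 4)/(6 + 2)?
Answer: -23877/2 ≈ -11939.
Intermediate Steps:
G = -2 (G = -3 + (4 + 4)/(6 + 2) = -3 + 8/8 = -3 + 8*(⅛) = -3 + 1 = -2)
d(W, Z) = -2 + Z
k(o) = -½ + o/2 (k(o) = 2 + (o - 5)/2 = 2 + (-5 + o)/2 = 2 + (-5/2 + o/2) = -½ + o/2)
k(d(-3, 6))*(-7959) = (-½ + (-2 + 6)/2)*(-7959) = (-½ + (½)*4)*(-7959) = (-½ + 2)*(-7959) = (3/2)*(-7959) = -23877/2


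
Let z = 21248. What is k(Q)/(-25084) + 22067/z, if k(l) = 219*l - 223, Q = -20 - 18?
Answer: 183773197/133246208 ≈ 1.3792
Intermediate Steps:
Q = -38
k(l) = -223 + 219*l
k(Q)/(-25084) + 22067/z = (-223 + 219*(-38))/(-25084) + 22067/21248 = (-223 - 8322)*(-1/25084) + 22067*(1/21248) = -8545*(-1/25084) + 22067/21248 = 8545/25084 + 22067/21248 = 183773197/133246208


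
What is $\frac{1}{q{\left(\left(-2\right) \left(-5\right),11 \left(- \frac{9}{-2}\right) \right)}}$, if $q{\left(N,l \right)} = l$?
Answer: $\frac{2}{99} \approx 0.020202$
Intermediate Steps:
$\frac{1}{q{\left(\left(-2\right) \left(-5\right),11 \left(- \frac{9}{-2}\right) \right)}} = \frac{1}{11 \left(- \frac{9}{-2}\right)} = \frac{1}{11 \left(\left(-9\right) \left(- \frac{1}{2}\right)\right)} = \frac{1}{11 \cdot \frac{9}{2}} = \frac{1}{\frac{99}{2}} = \frac{2}{99}$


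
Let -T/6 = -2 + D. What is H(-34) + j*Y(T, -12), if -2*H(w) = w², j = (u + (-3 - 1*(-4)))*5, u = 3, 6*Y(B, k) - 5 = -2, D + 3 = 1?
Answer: -568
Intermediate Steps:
D = -2 (D = -3 + 1 = -2)
T = 24 (T = -6*(-2 - 2) = -6*(-4) = 24)
Y(B, k) = ½ (Y(B, k) = ⅚ + (⅙)*(-2) = ⅚ - ⅓ = ½)
j = 20 (j = (3 + (-3 - 1*(-4)))*5 = (3 + (-3 + 4))*5 = (3 + 1)*5 = 4*5 = 20)
H(w) = -w²/2
H(-34) + j*Y(T, -12) = -½*(-34)² + 20*(½) = -½*1156 + 10 = -578 + 10 = -568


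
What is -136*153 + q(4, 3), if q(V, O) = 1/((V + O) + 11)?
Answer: -374543/18 ≈ -20808.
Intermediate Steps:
q(V, O) = 1/(11 + O + V) (q(V, O) = 1/((O + V) + 11) = 1/(11 + O + V))
-136*153 + q(4, 3) = -136*153 + 1/(11 + 3 + 4) = -20808 + 1/18 = -374543/18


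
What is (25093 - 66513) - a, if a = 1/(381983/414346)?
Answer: -15822150206/381983 ≈ -41421.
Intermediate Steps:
a = 414346/381983 (a = 1/(381983*(1/414346)) = 1/(381983/414346) = 414346/381983 ≈ 1.0847)
(25093 - 66513) - a = (25093 - 66513) - 1*414346/381983 = -41420 - 414346/381983 = -15822150206/381983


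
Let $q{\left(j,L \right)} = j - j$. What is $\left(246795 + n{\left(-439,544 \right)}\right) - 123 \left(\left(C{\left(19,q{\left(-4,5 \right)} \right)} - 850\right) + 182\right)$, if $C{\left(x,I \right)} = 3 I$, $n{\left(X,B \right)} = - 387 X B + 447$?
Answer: $92751198$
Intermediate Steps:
$n{\left(X,B \right)} = 447 - 387 B X$ ($n{\left(X,B \right)} = - 387 B X + 447 = 447 - 387 B X$)
$q{\left(j,L \right)} = 0$
$\left(246795 + n{\left(-439,544 \right)}\right) - 123 \left(\left(C{\left(19,q{\left(-4,5 \right)} \right)} - 850\right) + 182\right) = \left(246795 - \left(-447 + 210528 \left(-439\right)\right)\right) - 123 \left(\left(3 \cdot 0 - 850\right) + 182\right) = \left(246795 + \left(447 + 92421792\right)\right) - 123 \left(\left(0 - 850\right) + 182\right) = \left(246795 + 92422239\right) - 123 \left(-850 + 182\right) = 92669034 - -82164 = 92669034 + 82164 = 92751198$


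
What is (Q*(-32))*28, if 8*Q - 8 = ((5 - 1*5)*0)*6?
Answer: -896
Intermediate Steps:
Q = 1 (Q = 1 + (((5 - 1*5)*0)*6)/8 = 1 + (((5 - 5)*0)*6)/8 = 1 + ((0*0)*6)/8 = 1 + (0*6)/8 = 1 + (⅛)*0 = 1 + 0 = 1)
(Q*(-32))*28 = (1*(-32))*28 = -32*28 = -896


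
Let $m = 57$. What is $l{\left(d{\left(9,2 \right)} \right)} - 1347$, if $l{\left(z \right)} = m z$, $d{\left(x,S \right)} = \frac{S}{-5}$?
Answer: $- \frac{6849}{5} \approx -1369.8$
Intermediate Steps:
$d{\left(x,S \right)} = - \frac{S}{5}$ ($d{\left(x,S \right)} = S \left(- \frac{1}{5}\right) = - \frac{S}{5}$)
$l{\left(z \right)} = 57 z$
$l{\left(d{\left(9,2 \right)} \right)} - 1347 = 57 \left(\left(- \frac{1}{5}\right) 2\right) - 1347 = 57 \left(- \frac{2}{5}\right) - 1347 = - \frac{114}{5} - 1347 = - \frac{6849}{5}$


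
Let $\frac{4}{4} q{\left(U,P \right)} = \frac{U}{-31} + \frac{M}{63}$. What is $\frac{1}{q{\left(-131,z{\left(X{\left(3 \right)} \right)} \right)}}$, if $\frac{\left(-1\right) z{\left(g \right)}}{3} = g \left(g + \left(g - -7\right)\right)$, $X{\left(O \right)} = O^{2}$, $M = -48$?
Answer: $\frac{651}{2255} \approx 0.28869$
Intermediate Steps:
$z{\left(g \right)} = - 3 g \left(7 + 2 g\right)$ ($z{\left(g \right)} = - 3 g \left(g + \left(g - -7\right)\right) = - 3 g \left(g + \left(g + 7\right)\right) = - 3 g \left(g + \left(7 + g\right)\right) = - 3 g \left(7 + 2 g\right)$)
$q{\left(U,P \right)} = - \frac{16}{21} - \frac{U}{31}$ ($q{\left(U,P \right)} = \frac{U}{-31} - \frac{48}{63} = U \left(- \frac{1}{31}\right) - \frac{16}{21} = - \frac{U}{31} - \frac{16}{21} = - \frac{16}{21} - \frac{U}{31}$)
$\frac{1}{q{\left(-131,z{\left(X{\left(3 \right)} \right)} \right)}} = \frac{1}{- \frac{16}{21} - - \frac{131}{31}} = \frac{1}{- \frac{16}{21} + \frac{131}{31}} = \frac{1}{\frac{2255}{651}} = \frac{651}{2255}$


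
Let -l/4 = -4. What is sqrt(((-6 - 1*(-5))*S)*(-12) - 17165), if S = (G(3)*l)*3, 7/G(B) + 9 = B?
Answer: I*sqrt(17837) ≈ 133.56*I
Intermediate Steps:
l = 16 (l = -4*(-4) = 16)
G(B) = 7/(-9 + B)
S = -56 (S = ((7/(-9 + 3))*16)*3 = ((7/(-6))*16)*3 = ((7*(-1/6))*16)*3 = -7/6*16*3 = -56/3*3 = -56)
sqrt(((-6 - 1*(-5))*S)*(-12) - 17165) = sqrt(((-6 - 1*(-5))*(-56))*(-12) - 17165) = sqrt(((-6 + 5)*(-56))*(-12) - 17165) = sqrt(-1*(-56)*(-12) - 17165) = sqrt(56*(-12) - 17165) = sqrt(-672 - 17165) = sqrt(-17837) = I*sqrt(17837)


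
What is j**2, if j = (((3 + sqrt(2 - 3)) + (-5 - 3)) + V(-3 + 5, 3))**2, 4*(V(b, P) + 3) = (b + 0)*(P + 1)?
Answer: (6 - I)**4 ≈ 1081.0 - 840.0*I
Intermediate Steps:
V(b, P) = -3 + b*(1 + P)/4 (V(b, P) = -3 + ((b + 0)*(P + 1))/4 = -3 + (b*(1 + P))/4 = -3 + b*(1 + P)/4)
j = (-6 + I)**2 (j = (((3 + sqrt(2 - 3)) + (-5 - 3)) + (-3 + (-3 + 5)/4 + (1/4)*3*(-3 + 5)))**2 = (((3 + sqrt(-1)) - 8) + (-3 + (1/4)*2 + (1/4)*3*2))**2 = (((3 + I) - 8) + (-3 + 1/2 + 3/2))**2 = ((-5 + I) - 1)**2 = (-6 + I)**2 ≈ 35.0 - 12.0*I)
j**2 = ((6 - I)**2)**2 = (6 - I)**4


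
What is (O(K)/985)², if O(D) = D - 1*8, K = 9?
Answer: 1/970225 ≈ 1.0307e-6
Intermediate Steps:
O(D) = -8 + D (O(D) = D - 8 = -8 + D)
(O(K)/985)² = ((-8 + 9)/985)² = (1*(1/985))² = (1/985)² = 1/970225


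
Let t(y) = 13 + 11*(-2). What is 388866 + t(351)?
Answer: 388857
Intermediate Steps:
t(y) = -9 (t(y) = 13 - 22 = -9)
388866 + t(351) = 388866 - 9 = 388857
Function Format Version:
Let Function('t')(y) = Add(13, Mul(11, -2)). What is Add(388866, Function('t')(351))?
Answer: 388857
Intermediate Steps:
Function('t')(y) = -9 (Function('t')(y) = Add(13, -22) = -9)
Add(388866, Function('t')(351)) = Add(388866, -9) = 388857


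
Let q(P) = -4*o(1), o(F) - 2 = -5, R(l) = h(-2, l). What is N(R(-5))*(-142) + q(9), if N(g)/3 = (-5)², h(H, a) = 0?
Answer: -10638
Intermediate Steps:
R(l) = 0
N(g) = 75 (N(g) = 3*(-5)² = 3*25 = 75)
o(F) = -3 (o(F) = 2 - 5 = -3)
q(P) = 12 (q(P) = -4*(-3) = 12)
N(R(-5))*(-142) + q(9) = 75*(-142) + 12 = -10650 + 12 = -10638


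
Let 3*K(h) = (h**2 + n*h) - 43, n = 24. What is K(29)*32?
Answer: 15936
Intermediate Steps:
K(h) = -43/3 + 8*h + h**2/3 (K(h) = ((h**2 + 24*h) - 43)/3 = (-43 + h**2 + 24*h)/3 = -43/3 + 8*h + h**2/3)
K(29)*32 = (-43/3 + 8*29 + (1/3)*29**2)*32 = (-43/3 + 232 + (1/3)*841)*32 = (-43/3 + 232 + 841/3)*32 = 498*32 = 15936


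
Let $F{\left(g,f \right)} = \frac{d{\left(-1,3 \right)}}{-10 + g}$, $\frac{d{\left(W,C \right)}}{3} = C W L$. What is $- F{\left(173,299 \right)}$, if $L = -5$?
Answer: $- \frac{45}{163} \approx -0.27607$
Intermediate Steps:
$d{\left(W,C \right)} = - 15 C W$ ($d{\left(W,C \right)} = 3 C W \left(-5\right) = 3 \left(- 5 C W\right) = - 15 C W$)
$F{\left(g,f \right)} = \frac{45}{-10 + g}$ ($F{\left(g,f \right)} = \frac{\left(-15\right) 3 \left(-1\right)}{-10 + g} = \frac{1}{-10 + g} 45 = \frac{45}{-10 + g}$)
$- F{\left(173,299 \right)} = - \frac{45}{-10 + 173} = - \frac{45}{163}$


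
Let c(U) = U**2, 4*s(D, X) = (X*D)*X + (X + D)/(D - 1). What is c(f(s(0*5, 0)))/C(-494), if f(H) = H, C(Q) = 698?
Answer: 0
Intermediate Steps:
s(D, X) = D*X**2/4 + (D + X)/(4*(-1 + D)) (s(D, X) = ((X*D)*X + (X + D)/(D - 1))/4 = ((D*X)*X + (D + X)/(-1 + D))/4 = (D*X**2 + (D + X)/(-1 + D))/4 = D*X**2/4 + (D + X)/(4*(-1 + D)))
c(f(s(0*5, 0)))/C(-494) = ((0*5 + 0 + (0*5)**2*0**2 - 1*0*5*0**2)/(4*(-1 + 0*5)))**2/698 = ((0 + 0 + 0**2*0 - 1*0*0)/(4*(-1 + 0)))**2*(1/698) = ((1/4)*(0 + 0 + 0*0 + 0)/(-1))**2*(1/698) = ((1/4)*(-1)*(0 + 0 + 0 + 0))**2*(1/698) = ((1/4)*(-1)*0)**2*(1/698) = 0**2*(1/698) = 0*(1/698) = 0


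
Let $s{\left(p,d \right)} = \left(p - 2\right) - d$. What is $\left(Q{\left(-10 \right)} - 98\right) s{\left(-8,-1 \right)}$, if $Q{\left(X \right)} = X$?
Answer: $972$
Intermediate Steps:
$s{\left(p,d \right)} = -2 + p - d$ ($s{\left(p,d \right)} = \left(-2 + p\right) - d = -2 + p - d$)
$\left(Q{\left(-10 \right)} - 98\right) s{\left(-8,-1 \right)} = \left(-10 - 98\right) \left(-2 - 8 - -1\right) = - 108 \left(-2 - 8 + 1\right) = \left(-108\right) \left(-9\right) = 972$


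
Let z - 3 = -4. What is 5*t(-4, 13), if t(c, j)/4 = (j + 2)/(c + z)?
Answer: -60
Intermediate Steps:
z = -1 (z = 3 - 4 = -1)
t(c, j) = 4*(2 + j)/(-1 + c) (t(c, j) = 4*((j + 2)/(c - 1)) = 4*((2 + j)/(-1 + c)) = 4*(2 + j)/(-1 + c))
5*t(-4, 13) = 5*(4*(2 + 13)/(-1 - 4)) = 5*(4*15/(-5)) = 5*(4*(-⅕)*15) = 5*(-12) = -60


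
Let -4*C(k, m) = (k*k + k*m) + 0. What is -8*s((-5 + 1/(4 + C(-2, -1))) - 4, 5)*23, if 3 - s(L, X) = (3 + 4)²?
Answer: 8464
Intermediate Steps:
C(k, m) = -k²/4 - k*m/4 (C(k, m) = -((k*k + k*m) + 0)/4 = -((k² + k*m) + 0)/4 = -(k² + k*m)/4 = -k²/4 - k*m/4)
s(L, X) = -46 (s(L, X) = 3 - (3 + 4)² = 3 - 1*7² = 3 - 1*49 = 3 - 49 = -46)
-8*s((-5 + 1/(4 + C(-2, -1))) - 4, 5)*23 = -8*(-46)*23 = 368*23 = 8464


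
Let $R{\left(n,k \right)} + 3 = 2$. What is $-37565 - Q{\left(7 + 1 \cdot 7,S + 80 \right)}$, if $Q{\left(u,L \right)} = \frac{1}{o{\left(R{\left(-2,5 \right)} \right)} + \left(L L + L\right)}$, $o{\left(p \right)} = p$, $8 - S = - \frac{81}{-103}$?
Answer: $- \frac{3065639428494}{81608929} \approx -37565.0$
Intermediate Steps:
$S = \frac{743}{103}$ ($S = 8 - - \frac{81}{-103} = 8 - \left(-81\right) \left(- \frac{1}{103}\right) = 8 - \frac{81}{103} = \frac{743}{103} \approx 7.2136$)
$R{\left(n,k \right)} = -1$ ($R{\left(n,k \right)} = -3 + 2 = -1$)
$Q{\left(u,L \right)} = \frac{1}{-1 + L + L^{2}}$ ($Q{\left(u,L \right)} = \frac{1}{-1 + \left(L L + L\right)} = \frac{1}{-1 + \left(L^{2} + L\right)} = \frac{1}{-1 + \left(L + L^{2}\right)} = \frac{1}{-1 + L + L^{2}}$)
$-37565 - Q{\left(7 + 1 \cdot 7,S + 80 \right)} = -37565 - \frac{1}{-1 + \left(\frac{743}{103} + 80\right) + \left(\frac{743}{103} + 80\right)^{2}} = -37565 - \frac{1}{-1 + \frac{8983}{103} + \left(\frac{8983}{103}\right)^{2}} = -37565 - \frac{1}{-1 + \frac{8983}{103} + \frac{80694289}{10609}} = -37565 - \frac{1}{\frac{81608929}{10609}} = -37565 - \frac{10609}{81608929} = - \frac{3065639428494}{81608929}$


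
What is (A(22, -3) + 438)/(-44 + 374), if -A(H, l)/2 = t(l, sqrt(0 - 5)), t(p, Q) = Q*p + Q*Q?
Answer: 224/165 + I*sqrt(5)/55 ≈ 1.3576 + 0.040656*I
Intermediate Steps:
t(p, Q) = Q**2 + Q*p (t(p, Q) = Q*p + Q**2 = Q**2 + Q*p)
A(H, l) = -2*I*sqrt(5)*(l + I*sqrt(5)) (A(H, l) = -2*sqrt(0 - 5)*(sqrt(0 - 5) + l) = -2*sqrt(-5)*(sqrt(-5) + l) = -2*I*sqrt(5)*(I*sqrt(5) + l) = -2*I*sqrt(5)*(l + I*sqrt(5)))
(A(22, -3) + 438)/(-44 + 374) = ((10 - 2*I*(-3)*sqrt(5)) + 438)/(-44 + 374) = ((10 + 6*I*sqrt(5)) + 438)/330 = (448 + 6*I*sqrt(5))*(1/330) = 224/165 + I*sqrt(5)/55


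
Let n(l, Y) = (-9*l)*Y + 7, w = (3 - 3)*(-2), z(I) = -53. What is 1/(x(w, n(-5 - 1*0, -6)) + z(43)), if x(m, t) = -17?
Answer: -1/70 ≈ -0.014286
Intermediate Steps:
w = 0 (w = 0*(-2) = 0)
n(l, Y) = 7 - 9*Y*l (n(l, Y) = -9*Y*l + 7 = 7 - 9*Y*l)
1/(x(w, n(-5 - 1*0, -6)) + z(43)) = 1/(-17 - 53) = 1/(-70) = -1/70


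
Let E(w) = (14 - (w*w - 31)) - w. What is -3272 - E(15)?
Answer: -3077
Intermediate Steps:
E(w) = 45 - w - w² (E(w) = (14 - (w² - 31)) - w = (14 - (-31 + w²)) - w = (14 + (31 - w²)) - w = (45 - w²) - w = 45 - w - w²)
-3272 - E(15) = -3272 - (45 - 1*15 - 1*15²) = -3272 - (45 - 15 - 1*225) = -3272 - (45 - 15 - 225) = -3272 - 1*(-195) = -3272 + 195 = -3077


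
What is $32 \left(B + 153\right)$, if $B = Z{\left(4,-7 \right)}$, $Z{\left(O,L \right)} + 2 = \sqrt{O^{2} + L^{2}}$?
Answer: $4832 + 32 \sqrt{65} \approx 5090.0$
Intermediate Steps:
$Z{\left(O,L \right)} = -2 + \sqrt{L^{2} + O^{2}}$ ($Z{\left(O,L \right)} = -2 + \sqrt{O^{2} + L^{2}} = -2 + \sqrt{L^{2} + O^{2}}$)
$B = -2 + \sqrt{65}$ ($B = -2 + \sqrt{\left(-7\right)^{2} + 4^{2}} = -2 + \sqrt{49 + 16} = -2 + \sqrt{65} \approx 6.0623$)
$32 \left(B + 153\right) = 32 \left(\left(-2 + \sqrt{65}\right) + 153\right) = 32 \left(151 + \sqrt{65}\right) = 4832 + 32 \sqrt{65}$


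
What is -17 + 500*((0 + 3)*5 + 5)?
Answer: 9983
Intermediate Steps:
-17 + 500*((0 + 3)*5 + 5) = -17 + 500*(3*5 + 5) = -17 + 500*(15 + 5) = -17 + 500*20 = -17 + 10000 = 9983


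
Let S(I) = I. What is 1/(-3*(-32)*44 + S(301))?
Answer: 1/4525 ≈ 0.00022099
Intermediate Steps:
1/(-3*(-32)*44 + S(301)) = 1/(-3*(-32)*44 + 301) = 1/(96*44 + 301) = 1/(4224 + 301) = 1/4525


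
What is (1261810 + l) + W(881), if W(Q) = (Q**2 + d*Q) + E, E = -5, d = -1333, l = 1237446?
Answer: 2101039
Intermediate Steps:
W(Q) = -5 + Q**2 - 1333*Q (W(Q) = (Q**2 - 1333*Q) - 5 = -5 + Q**2 - 1333*Q)
(1261810 + l) + W(881) = (1261810 + 1237446) + (-5 + 881**2 - 1333*881) = 2499256 + (-5 + 776161 - 1174373) = 2499256 - 398217 = 2101039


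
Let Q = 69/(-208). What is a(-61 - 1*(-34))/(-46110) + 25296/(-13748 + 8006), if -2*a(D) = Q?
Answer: -929544439/210999360 ≈ -4.4054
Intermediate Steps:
Q = -69/208 (Q = 69*(-1/208) = -69/208 ≈ -0.33173)
a(D) = 69/416 (a(D) = -1/2*(-69/208) = 69/416)
a(-61 - 1*(-34))/(-46110) + 25296/(-13748 + 8006) = (69/416)/(-46110) + 25296/(-13748 + 8006) = (69/416)*(-1/46110) + 25296/(-5742) = -23/6393920 + 25296*(-1/5742) = -23/6393920 - 4216/957 = -929544439/210999360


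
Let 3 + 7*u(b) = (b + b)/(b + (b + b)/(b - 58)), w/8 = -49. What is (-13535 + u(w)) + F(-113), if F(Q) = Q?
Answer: -10700143/784 ≈ -13648.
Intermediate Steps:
w = -392 (w = 8*(-49) = -392)
u(b) = -3/7 + 2*b/(7*(b + 2*b/(-58 + b))) (u(b) = -3/7 + ((b + b)/(b + (b + b)/(b - 58)))/7 = -3/7 + ((2*b)/(b + (2*b)/(-58 + b)))/7 = -3/7 + ((2*b)/(b + 2*b/(-58 + b)))/7 = -3/7 + (2*b/(b + 2*b/(-58 + b)))/7 = -3/7 + 2*b/(7*(b + 2*b/(-58 + b))))
(-13535 + u(w)) + F(-113) = (-13535 + (52 - 1*(-392))/(7*(-56 - 392))) - 113 = (-13535 + (⅐)*(52 + 392)/(-448)) - 113 = (-13535 + (⅐)*(-1/448)*444) - 113 = (-13535 - 111/784) - 113 = -10611551/784 - 113 = -10700143/784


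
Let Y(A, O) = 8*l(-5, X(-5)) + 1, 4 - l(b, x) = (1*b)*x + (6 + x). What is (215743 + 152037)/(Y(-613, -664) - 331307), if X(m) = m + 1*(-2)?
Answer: -183890/165773 ≈ -1.1093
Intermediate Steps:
X(m) = -2 + m (X(m) = m - 2 = -2 + m)
l(b, x) = -2 - x - b*x (l(b, x) = 4 - ((1*b)*x + (6 + x)) = 4 - (b*x + (6 + x)) = 4 - (6 + x + b*x) = 4 + (-6 - x - b*x) = -2 - x - b*x)
Y(A, O) = -239 (Y(A, O) = 8*(-2 - (-2 - 5) - 1*(-5)*(-2 - 5)) + 1 = 8*(-2 - 1*(-7) - 1*(-5)*(-7)) + 1 = 8*(-2 + 7 - 35) + 1 = 8*(-30) + 1 = -240 + 1 = -239)
(215743 + 152037)/(Y(-613, -664) - 331307) = (215743 + 152037)/(-239 - 331307) = 367780/(-331546) = 367780*(-1/331546) = -183890/165773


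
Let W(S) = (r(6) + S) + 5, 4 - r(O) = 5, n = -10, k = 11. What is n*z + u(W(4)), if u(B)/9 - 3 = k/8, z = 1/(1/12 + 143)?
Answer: 539895/13736 ≈ 39.305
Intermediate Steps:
r(O) = -1 (r(O) = 4 - 1*5 = 4 - 5 = -1)
z = 12/1717 (z = 1/(1/12 + 143) = 1/(1717/12) = 12/1717 ≈ 0.0069889)
W(S) = 4 + S (W(S) = (-1 + S) + 5 = 4 + S)
u(B) = 315/8 (u(B) = 27 + 9*(11/8) = 27 + 99/8 = 315/8)
n*z + u(W(4)) = -10*12/1717 + 315/8 = -120/1717 + 315/8 = 539895/13736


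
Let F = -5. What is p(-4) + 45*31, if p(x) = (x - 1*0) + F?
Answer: 1386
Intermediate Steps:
p(x) = -5 + x (p(x) = (x - 1*0) - 5 = (x + 0) - 5 = x - 5 = -5 + x)
p(-4) + 45*31 = (-5 - 4) + 45*31 = -9 + 1395 = 1386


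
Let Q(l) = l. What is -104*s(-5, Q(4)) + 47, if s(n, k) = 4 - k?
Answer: 47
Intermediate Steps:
-104*s(-5, Q(4)) + 47 = -104*(4 - 1*4) + 47 = -104*(4 - 4) + 47 = -104*0 + 47 = 0 + 47 = 47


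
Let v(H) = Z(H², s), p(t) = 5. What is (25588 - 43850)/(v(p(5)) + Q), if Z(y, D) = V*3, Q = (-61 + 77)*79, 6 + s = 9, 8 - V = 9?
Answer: -18262/1261 ≈ -14.482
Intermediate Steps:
V = -1 (V = 8 - 1*9 = 8 - 9 = -1)
s = 3 (s = -6 + 9 = 3)
Q = 1264 (Q = 16*79 = 1264)
Z(y, D) = -3 (Z(y, D) = -1*3 = -3)
v(H) = -3
(25588 - 43850)/(v(p(5)) + Q) = (25588 - 43850)/(-3 + 1264) = -18262/1261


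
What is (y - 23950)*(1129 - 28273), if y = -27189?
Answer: 1388117016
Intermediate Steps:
(y - 23950)*(1129 - 28273) = (-27189 - 23950)*(1129 - 28273) = -51139*(-27144) = 1388117016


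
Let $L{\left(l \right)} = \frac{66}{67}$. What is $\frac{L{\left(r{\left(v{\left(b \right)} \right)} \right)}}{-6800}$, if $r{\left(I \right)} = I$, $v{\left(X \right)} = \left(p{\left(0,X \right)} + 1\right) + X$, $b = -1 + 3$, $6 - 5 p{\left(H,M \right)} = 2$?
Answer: $- \frac{33}{227800} \approx -0.00014486$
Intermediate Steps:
$p{\left(H,M \right)} = \frac{4}{5}$ ($p{\left(H,M \right)} = \frac{6}{5} - \frac{2}{5} = \frac{4}{5}$)
$b = 2$
$v{\left(X \right)} = \frac{9}{5} + X$ ($v{\left(X \right)} = \left(\frac{4}{5} + 1\right) + X = \frac{9}{5} + X$)
$L{\left(l \right)} = \frac{66}{67}$ ($L{\left(l \right)} = 66 \cdot \frac{1}{67} = \frac{66}{67}$)
$\frac{L{\left(r{\left(v{\left(b \right)} \right)} \right)}}{-6800} = \frac{66}{67 \left(-6800\right)} = \frac{66}{67} \left(- \frac{1}{6800}\right) = - \frac{33}{227800}$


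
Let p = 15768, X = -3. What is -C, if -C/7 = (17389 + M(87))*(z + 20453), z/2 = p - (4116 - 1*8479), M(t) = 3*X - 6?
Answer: 7384036870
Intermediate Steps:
M(t) = -15 (M(t) = 3*(-3) - 6 = -9 - 6 = -15)
z = 40262 (z = 2*(15768 - (4116 - 1*8479)) = 2*(15768 - (4116 - 8479)) = 2*(15768 - 1*(-4363)) = 2*(15768 + 4363) = 2*20131 = 40262)
C = -7384036870 (C = -7*(17389 - 15)*(40262 + 20453) = -121618*60715 = -7*1054862410 = -7384036870)
-C = -1*(-7384036870) = 7384036870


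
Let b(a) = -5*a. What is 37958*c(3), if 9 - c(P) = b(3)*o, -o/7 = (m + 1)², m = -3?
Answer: -15600738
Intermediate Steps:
o = -28 (o = -7*(-3 + 1)² = -7*(-2)² = -7*4 = -28)
c(P) = -411 (c(P) = 9 - (-5*3)*(-28) = 9 - (-15)*(-28) = 9 - 1*420 = 9 - 420 = -411)
37958*c(3) = 37958*(-411) = -15600738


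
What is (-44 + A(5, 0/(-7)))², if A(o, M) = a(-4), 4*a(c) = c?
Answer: 2025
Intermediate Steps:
a(c) = c/4
A(o, M) = -1 (A(o, M) = (¼)*(-4) = -1)
(-44 + A(5, 0/(-7)))² = (-44 - 1)² = (-45)² = 2025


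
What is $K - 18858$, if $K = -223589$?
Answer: $-242447$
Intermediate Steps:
$K - 18858 = -223589 - 18858 = -242447$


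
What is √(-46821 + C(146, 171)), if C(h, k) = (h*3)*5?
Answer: 9*I*√551 ≈ 211.26*I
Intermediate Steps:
C(h, k) = 15*h (C(h, k) = (3*h)*5 = 15*h)
√(-46821 + C(146, 171)) = √(-46821 + 15*146) = √(-46821 + 2190) = √(-44631) = 9*I*√551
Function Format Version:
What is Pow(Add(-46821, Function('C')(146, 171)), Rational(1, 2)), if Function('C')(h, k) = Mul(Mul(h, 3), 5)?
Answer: Mul(9, I, Pow(551, Rational(1, 2))) ≈ Mul(211.26, I)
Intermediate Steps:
Function('C')(h, k) = Mul(15, h) (Function('C')(h, k) = Mul(Mul(3, h), 5) = Mul(15, h))
Pow(Add(-46821, Function('C')(146, 171)), Rational(1, 2)) = Pow(Add(-46821, Mul(15, 146)), Rational(1, 2)) = Pow(Add(-46821, 2190), Rational(1, 2)) = Pow(-44631, Rational(1, 2)) = Mul(9, I, Pow(551, Rational(1, 2)))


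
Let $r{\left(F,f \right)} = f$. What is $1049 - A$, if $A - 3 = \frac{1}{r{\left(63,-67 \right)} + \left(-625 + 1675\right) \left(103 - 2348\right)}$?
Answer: $\frac{2465753583}{2357317} \approx 1046.0$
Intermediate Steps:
$A = \frac{7071950}{2357317}$ ($A = 3 + \frac{1}{-67 + \left(-625 + 1675\right) \left(103 - 2348\right)} = 3 + \frac{1}{-67 + 1050 \left(-2245\right)} = 3 + \frac{1}{-67 - 2357250} = 3 + \frac{1}{-2357317} = 3 - \frac{1}{2357317} = \frac{7071950}{2357317} \approx 3.0$)
$1049 - A = 1049 - \frac{7071950}{2357317} = \frac{2465753583}{2357317}$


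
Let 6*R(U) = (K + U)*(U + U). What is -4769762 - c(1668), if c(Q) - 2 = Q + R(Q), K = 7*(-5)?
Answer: -5679380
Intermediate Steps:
K = -35
R(U) = U*(-35 + U)/3 (R(U) = ((-35 + U)*(U + U))/6 = ((-35 + U)*(2*U))/6 = (2*U*(-35 + U))/6 = U*(-35 + U)/3)
c(Q) = 2 + Q + Q*(-35 + Q)/3 (c(Q) = 2 + (Q + Q*(-35 + Q)/3) = 2 + Q + Q*(-35 + Q)/3)
-4769762 - c(1668) = -4769762 - (2 - 32/3*1668 + (⅓)*1668²) = -4769762 - (2 - 17792 + (⅓)*2782224) = -4769762 - (2 - 17792 + 927408) = -4769762 - 1*909618 = -4769762 - 909618 = -5679380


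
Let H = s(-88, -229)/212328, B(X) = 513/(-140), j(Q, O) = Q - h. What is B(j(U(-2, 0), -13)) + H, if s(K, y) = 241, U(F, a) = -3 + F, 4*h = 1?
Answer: -27222631/7431480 ≈ -3.6632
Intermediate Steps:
h = ¼ (h = (¼)*1 = ¼ ≈ 0.25000)
j(Q, O) = -¼ + Q (j(Q, O) = Q - 1*¼ = Q - ¼ = -¼ + Q)
B(X) = -513/140 (B(X) = 513*(-1/140) = -513/140)
H = 241/212328 ≈ 0.0011350
B(j(U(-2, 0), -13)) + H = -513/140 + 241/212328 = -27222631/7431480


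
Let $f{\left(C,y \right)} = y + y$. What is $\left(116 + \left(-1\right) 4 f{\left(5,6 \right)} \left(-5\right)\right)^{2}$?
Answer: $126736$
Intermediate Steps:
$f{\left(C,y \right)} = 2 y$
$\left(116 + \left(-1\right) 4 f{\left(5,6 \right)} \left(-5\right)\right)^{2} = \left(116 + \left(-1\right) 4 \cdot 2 \cdot 6 \left(-5\right)\right)^{2} = \left(116 + \left(-4\right) 12 \left(-5\right)\right)^{2} = \left(116 - -240\right)^{2} = \left(116 + 240\right)^{2} = 356^{2} = 126736$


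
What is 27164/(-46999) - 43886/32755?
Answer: -2952354934/1539452245 ≈ -1.9178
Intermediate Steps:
27164/(-46999) - 43886/32755 = 27164*(-1/46999) - 43886*1/32755 = -27164/46999 - 43886/32755 = -2952354934/1539452245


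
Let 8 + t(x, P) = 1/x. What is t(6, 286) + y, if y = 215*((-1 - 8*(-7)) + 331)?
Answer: 497893/6 ≈ 82982.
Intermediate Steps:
t(x, P) = -8 + 1/x
y = 82990 (y = 215*((-1 + 56) + 331) = 215*(55 + 331) = 215*386 = 82990)
t(6, 286) + y = (-8 + 1/6) + 82990 = (-8 + ⅙) + 82990 = -47/6 + 82990 = 497893/6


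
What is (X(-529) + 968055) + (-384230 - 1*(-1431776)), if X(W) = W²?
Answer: 2295442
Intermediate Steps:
(X(-529) + 968055) + (-384230 - 1*(-1431776)) = ((-529)² + 968055) + (-384230 - 1*(-1431776)) = (279841 + 968055) + (-384230 + 1431776) = 1247896 + 1047546 = 2295442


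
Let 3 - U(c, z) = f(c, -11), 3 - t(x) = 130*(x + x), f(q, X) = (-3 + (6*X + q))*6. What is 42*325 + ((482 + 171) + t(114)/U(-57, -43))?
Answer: 3608780/253 ≈ 14264.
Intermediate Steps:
f(q, X) = -18 + 6*q + 36*X (f(q, X) = (-3 + (q + 6*X))*6 = (-3 + q + 6*X)*6 = -18 + 6*q + 36*X)
t(x) = 3 - 260*x (t(x) = 3 - 130*(x + x) = 3 - 130*2*x = 3 - 260*x)
U(c, z) = 417 - 6*c (U(c, z) = 3 - (-18 + 6*c + 36*(-11)) = 3 - (-18 + 6*c - 396) = 3 - (-414 + 6*c) = 3 + (414 - 6*c) = 417 - 6*c)
42*325 + ((482 + 171) + t(114)/U(-57, -43)) = 42*325 + ((482 + 171) + (3 - 260*114)/(417 - 6*(-57))) = 13650 + (653 + (3 - 29640)/(417 + 342)) = 13650 + (653 - 29637/759) = 13650 + (653 - 29637*1/759) = 13650 + (653 - 9879/253) = 13650 + 155330/253 = 3608780/253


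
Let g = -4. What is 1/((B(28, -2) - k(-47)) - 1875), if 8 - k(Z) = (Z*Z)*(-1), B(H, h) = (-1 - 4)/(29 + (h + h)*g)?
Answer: -9/36829 ≈ -0.00024437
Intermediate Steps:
B(H, h) = -5/(29 - 8*h) (B(H, h) = (-1 - 4)/(29 + (h + h)*(-4)) = -5/(29 + (2*h)*(-4)) = -5/(29 - 8*h))
k(Z) = 8 + Z² (k(Z) = 8 - Z*Z*(-1) = 8 - Z²*(-1) = 8 - (-1)*Z² = 8 + Z²)
1/((B(28, -2) - k(-47)) - 1875) = 1/((5/(-29 + 8*(-2)) - (8 + (-47)²)) - 1875) = 1/((5/(-29 - 16) - (8 + 2209)) - 1875) = 1/((5/(-45) - 1*2217) - 1875) = 1/((5*(-1/45) - 2217) - 1875) = 1/((-⅑ - 2217) - 1875) = 1/(-19954/9 - 1875) = 1/(-36829/9) = -9/36829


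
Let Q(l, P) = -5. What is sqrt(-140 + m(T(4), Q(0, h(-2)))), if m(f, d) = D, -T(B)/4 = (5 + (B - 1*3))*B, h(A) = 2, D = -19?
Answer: I*sqrt(159) ≈ 12.61*I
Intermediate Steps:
T(B) = -4*B*(2 + B) (T(B) = -4*(5 + (B - 1*3))*B = -4*(5 + (B - 3))*B = -4*(5 + (-3 + B))*B = -4*(2 + B)*B = -4*B*(2 + B))
m(f, d) = -19
sqrt(-140 + m(T(4), Q(0, h(-2)))) = sqrt(-140 - 19) = sqrt(-159) = I*sqrt(159)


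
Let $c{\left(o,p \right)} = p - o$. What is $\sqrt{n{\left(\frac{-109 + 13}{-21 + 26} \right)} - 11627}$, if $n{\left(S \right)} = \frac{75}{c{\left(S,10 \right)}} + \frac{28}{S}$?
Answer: $\frac{i \sqrt{8921428842}}{876} \approx 107.82 i$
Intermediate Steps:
$n{\left(S \right)} = \frac{28}{S} + \frac{75}{10 - S}$ ($n{\left(S \right)} = \frac{75}{10 - S} + \frac{28}{S} = \frac{28}{S} + \frac{75}{10 - S}$)
$\sqrt{n{\left(\frac{-109 + 13}{-21 + 26} \right)} - 11627} = \sqrt{\frac{-280 - 47 \frac{-109 + 13}{-21 + 26}}{\frac{-109 + 13}{-21 + 26} \left(-10 + \frac{-109 + 13}{-21 + 26}\right)} - 11627} = \sqrt{\frac{-280 - 47 \left(- \frac{96}{5}\right)}{- \frac{96}{5} \left(-10 - \frac{96}{5}\right)} - 11627} = \sqrt{\frac{-280 - 47 \left(\left(-96\right) \frac{1}{5}\right)}{\left(-96\right) \frac{1}{5} \left(-10 - \frac{96}{5}\right)} - 11627} = \sqrt{\frac{-280 - - \frac{4512}{5}}{\left(- \frac{96}{5}\right) \left(-10 - \frac{96}{5}\right)} - 11627} = \sqrt{- \frac{5 \left(-280 + \frac{4512}{5}\right)}{96 \left(- \frac{146}{5}\right)} - 11627} = \sqrt{\left(- \frac{5}{96}\right) \left(- \frac{5}{146}\right) \frac{3112}{5} - 11627} = \sqrt{\frac{1945}{1752} - 11627} = \sqrt{- \frac{20368559}{1752}} = \frac{i \sqrt{8921428842}}{876}$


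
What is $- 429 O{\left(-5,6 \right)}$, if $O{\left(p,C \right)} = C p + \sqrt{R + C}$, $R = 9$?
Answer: $12870 - 429 \sqrt{15} \approx 11208.0$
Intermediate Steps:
$O{\left(p,C \right)} = \sqrt{9 + C} + C p$ ($O{\left(p,C \right)} = C p + \sqrt{9 + C} = \sqrt{9 + C} + C p$)
$- 429 O{\left(-5,6 \right)} = - 429 \left(\sqrt{9 + 6} + 6 \left(-5\right)\right) = - 429 \left(\sqrt{15} - 30\right) = - 429 \left(-30 + \sqrt{15}\right) = 12870 - 429 \sqrt{15}$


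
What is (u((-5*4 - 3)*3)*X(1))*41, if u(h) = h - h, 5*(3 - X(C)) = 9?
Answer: 0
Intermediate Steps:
X(C) = 6/5 (X(C) = 3 - ⅕*9 = 3 - 9/5 = 6/5)
u(h) = 0
(u((-5*4 - 3)*3)*X(1))*41 = (0*(6/5))*41 = 0*41 = 0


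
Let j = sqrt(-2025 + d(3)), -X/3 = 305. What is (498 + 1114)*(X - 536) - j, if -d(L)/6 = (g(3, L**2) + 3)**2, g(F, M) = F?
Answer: -2339012 - 3*I*sqrt(249) ≈ -2.339e+6 - 47.339*I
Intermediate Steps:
X = -915 (X = -3*305 = -915)
d(L) = -216 (d(L) = -6*(3 + 3)**2 = -6*6**2 = -6*36 = -216)
j = 3*I*sqrt(249) (j = sqrt(-2025 - 216) = sqrt(-2241) = 3*I*sqrt(249) ≈ 47.339*I)
(498 + 1114)*(X - 536) - j = (498 + 1114)*(-915 - 536) - 3*I*sqrt(249) = 1612*(-1451) - 3*I*sqrt(249) = -2339012 - 3*I*sqrt(249)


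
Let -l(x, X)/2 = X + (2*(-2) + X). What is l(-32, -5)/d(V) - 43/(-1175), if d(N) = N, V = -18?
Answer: -16063/10575 ≈ -1.5190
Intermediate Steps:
l(x, X) = 8 - 4*X (l(x, X) = -2*(X + (2*(-2) + X)) = -2*(X + (-4 + X)) = -2*(-4 + 2*X) = 8 - 4*X)
l(-32, -5)/d(V) - 43/(-1175) = (8 - 4*(-5))/(-18) - 43/(-1175) = (8 + 20)*(-1/18) - 43*(-1/1175) = 28*(-1/18) + 43/1175 = -14/9 + 43/1175 = -16063/10575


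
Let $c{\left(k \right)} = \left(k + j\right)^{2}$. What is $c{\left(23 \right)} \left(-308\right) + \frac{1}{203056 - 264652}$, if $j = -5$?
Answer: $- \frac{6146788033}{61596} \approx -99792.0$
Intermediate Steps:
$c{\left(k \right)} = \left(-5 + k\right)^{2}$ ($c{\left(k \right)} = \left(k - 5\right)^{2} = \left(-5 + k\right)^{2}$)
$c{\left(23 \right)} \left(-308\right) + \frac{1}{203056 - 264652} = \left(-5 + 23\right)^{2} \left(-308\right) + \frac{1}{203056 - 264652} = 18^{2} \left(-308\right) + \frac{1}{-61596} = 324 \left(-308\right) - \frac{1}{61596} = -99792 - \frac{1}{61596} = - \frac{6146788033}{61596}$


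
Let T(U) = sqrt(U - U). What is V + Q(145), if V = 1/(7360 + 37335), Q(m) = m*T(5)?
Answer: 1/44695 ≈ 2.2374e-5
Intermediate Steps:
T(U) = 0 (T(U) = sqrt(0) = 0)
Q(m) = 0 (Q(m) = m*0 = 0)
V = 1/44695 ≈ 2.2374e-5
V + Q(145) = 1/44695 + 0 = 1/44695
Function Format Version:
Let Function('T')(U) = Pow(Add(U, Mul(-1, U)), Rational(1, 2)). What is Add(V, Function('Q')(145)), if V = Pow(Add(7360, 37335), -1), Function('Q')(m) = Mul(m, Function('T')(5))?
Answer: Rational(1, 44695) ≈ 2.2374e-5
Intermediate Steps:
Function('T')(U) = 0 (Function('T')(U) = Pow(0, Rational(1, 2)) = 0)
Function('Q')(m) = 0 (Function('Q')(m) = Mul(m, 0) = 0)
V = Rational(1, 44695) (V = Pow(44695, -1) = Rational(1, 44695) ≈ 2.2374e-5)
Add(V, Function('Q')(145)) = Add(Rational(1, 44695), 0) = Rational(1, 44695)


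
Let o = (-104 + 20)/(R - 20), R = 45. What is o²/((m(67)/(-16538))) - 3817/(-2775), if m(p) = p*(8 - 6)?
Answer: -6470019629/4648125 ≈ -1392.0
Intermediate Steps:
o = -84/25 (o = (-104 + 20)/(45 - 20) = -84/25 ≈ -3.3600)
m(p) = 2*p (m(p) = p*2 = 2*p)
o²/((m(67)/(-16538))) - 3817/(-2775) = (-84/25)²/(((2*67)/(-16538))) - 3817/(-2775) = 7056/(625*((134*(-1/16538)))) - 3817*(-1/2775) = 7056/(625*(-67/8269)) + 3817/2775 = (7056/625)*(-8269/67) + 3817/2775 = -58346064/41875 + 3817/2775 = -6470019629/4648125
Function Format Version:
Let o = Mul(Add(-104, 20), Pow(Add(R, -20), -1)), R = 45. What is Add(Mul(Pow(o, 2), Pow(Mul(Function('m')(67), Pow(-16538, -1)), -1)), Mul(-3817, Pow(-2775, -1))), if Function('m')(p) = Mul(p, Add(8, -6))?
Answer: Rational(-6470019629, 4648125) ≈ -1392.0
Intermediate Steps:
o = Rational(-84, 25) (o = Mul(Add(-104, 20), Pow(Add(45, -20), -1)) = Mul(-84, Pow(25, -1)) = Mul(-84, Rational(1, 25)) = Rational(-84, 25) ≈ -3.3600)
Function('m')(p) = Mul(2, p) (Function('m')(p) = Mul(p, 2) = Mul(2, p))
Add(Mul(Pow(o, 2), Pow(Mul(Function('m')(67), Pow(-16538, -1)), -1)), Mul(-3817, Pow(-2775, -1))) = Add(Mul(Pow(Rational(-84, 25), 2), Pow(Mul(Mul(2, 67), Pow(-16538, -1)), -1)), Mul(-3817, Pow(-2775, -1))) = Add(Mul(Rational(7056, 625), Pow(Mul(134, Rational(-1, 16538)), -1)), Mul(-3817, Rational(-1, 2775))) = Add(Mul(Rational(7056, 625), Pow(Rational(-67, 8269), -1)), Rational(3817, 2775)) = Add(Mul(Rational(7056, 625), Rational(-8269, 67)), Rational(3817, 2775)) = Add(Rational(-58346064, 41875), Rational(3817, 2775)) = Rational(-6470019629, 4648125)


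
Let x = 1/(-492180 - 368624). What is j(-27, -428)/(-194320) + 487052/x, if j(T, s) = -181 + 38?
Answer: -81469886121890417/194320 ≈ -4.1926e+11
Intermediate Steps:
x = -1/860804 (x = 1/(-860804) = -1/860804 ≈ -1.1617e-6)
j(T, s) = -143
j(-27, -428)/(-194320) + 487052/x = -143/(-194320) + 487052/(-1/860804) = -143*(-1/194320) + 487052*(-860804) = 143/194320 - 419256309808 = -81469886121890417/194320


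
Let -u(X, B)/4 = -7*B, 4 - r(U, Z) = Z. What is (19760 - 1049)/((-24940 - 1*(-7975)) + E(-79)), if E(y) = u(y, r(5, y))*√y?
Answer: -317432115/714488329 - 43484364*I*√79/714488329 ≈ -0.44428 - 0.54094*I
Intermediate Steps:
r(U, Z) = 4 - Z
u(X, B) = 28*B (u(X, B) = -(-28)*B = 28*B)
E(y) = √y*(112 - 28*y) (E(y) = (28*(4 - y))*√y = (112 - 28*y)*√y = √y*(112 - 28*y))
(19760 - 1049)/((-24940 - 1*(-7975)) + E(-79)) = (19760 - 1049)/((-24940 - 1*(-7975)) + 28*√(-79)*(4 - 1*(-79))) = 18711/((-24940 + 7975) + 28*(I*√79)*(4 + 79)) = 18711/(-16965 + 28*(I*√79)*83) = 18711/(-16965 + 2324*I*√79)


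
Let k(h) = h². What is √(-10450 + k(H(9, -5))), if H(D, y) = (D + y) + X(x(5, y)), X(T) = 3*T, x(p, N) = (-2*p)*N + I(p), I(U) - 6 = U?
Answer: √24519 ≈ 156.59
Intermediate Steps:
I(U) = 6 + U
x(p, N) = 6 + p - 2*N*p (x(p, N) = (-2*p)*N + (6 + p) = -2*N*p + (6 + p) = 6 + p - 2*N*p)
H(D, y) = 33 + D - 29*y (H(D, y) = (D + y) + 3*(6 + 5 - 2*y*5) = (D + y) + 3*(6 + 5 - 10*y) = (D + y) + 3*(11 - 10*y) = (D + y) + (33 - 30*y) = 33 + D - 29*y)
√(-10450 + k(H(9, -5))) = √(-10450 + (33 + 9 - 29*(-5))²) = √(-10450 + (33 + 9 + 145)²) = √(-10450 + 187²) = √(-10450 + 34969) = √24519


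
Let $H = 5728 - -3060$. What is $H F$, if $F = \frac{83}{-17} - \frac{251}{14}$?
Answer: $- \frac{23855026}{119} \approx -2.0046 \cdot 10^{5}$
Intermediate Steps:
$H = 8788$ ($H = 5728 + 3060 = 8788$)
$F = - \frac{5429}{238}$ ($F = 83 \left(- \frac{1}{17}\right) - \frac{251}{14} = - \frac{83}{17} - \frac{251}{14} = - \frac{5429}{238} \approx -22.811$)
$H F = 8788 \left(- \frac{5429}{238}\right) = - \frac{23855026}{119}$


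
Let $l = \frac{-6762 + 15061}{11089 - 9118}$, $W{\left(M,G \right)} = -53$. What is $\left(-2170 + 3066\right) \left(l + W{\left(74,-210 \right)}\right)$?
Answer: $- \frac{86162944}{1971} \approx -43715.0$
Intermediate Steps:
$l = \frac{8299}{1971} \approx 4.2106$
$\left(-2170 + 3066\right) \left(l + W{\left(74,-210 \right)}\right) = \left(-2170 + 3066\right) \left(\frac{8299}{1971} - 53\right) = 896 \left(- \frac{96164}{1971}\right) = - \frac{86162944}{1971}$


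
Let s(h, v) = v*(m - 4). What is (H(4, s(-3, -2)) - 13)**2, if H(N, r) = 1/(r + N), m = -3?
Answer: 54289/324 ≈ 167.56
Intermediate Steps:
s(h, v) = -7*v (s(h, v) = v*(-3 - 4) = v*(-7) = -7*v)
H(N, r) = 1/(N + r)
(H(4, s(-3, -2)) - 13)**2 = (1/(4 - 7*(-2)) - 13)**2 = (1/(4 + 14) - 13)**2 = (1/18 - 13)**2 = (-233/18)**2 = 54289/324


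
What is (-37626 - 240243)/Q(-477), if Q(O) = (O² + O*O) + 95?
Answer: -277869/455153 ≈ -0.61050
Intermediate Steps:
Q(O) = 95 + 2*O² (Q(O) = (O² + O²) + 95 = 2*O² + 95 = 95 + 2*O²)
(-37626 - 240243)/Q(-477) = (-37626 - 240243)/(95 + 2*(-477)²) = -277869/(95 + 2*227529) = -277869/(95 + 455058) = -277869/455153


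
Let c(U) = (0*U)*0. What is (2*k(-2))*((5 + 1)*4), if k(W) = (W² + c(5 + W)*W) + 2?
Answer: 288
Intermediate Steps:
c(U) = 0 (c(U) = 0*0 = 0)
k(W) = 2 + W² (k(W) = (W² + 0*W) + 2 = (W² + 0) + 2 = W² + 2 = 2 + W²)
(2*k(-2))*((5 + 1)*4) = (2*(2 + (-2)²))*((5 + 1)*4) = (2*(2 + 4))*(6*4) = (2*6)*24 = 12*24 = 288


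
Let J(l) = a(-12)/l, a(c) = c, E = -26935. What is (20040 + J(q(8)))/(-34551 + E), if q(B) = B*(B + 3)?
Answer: -440877/1352692 ≈ -0.32593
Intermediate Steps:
q(B) = B*(3 + B)
J(l) = -12/l
(20040 + J(q(8)))/(-34551 + E) = (20040 - 12*1/(8*(3 + 8)))/(-34551 - 26935) = (20040 - 12/(8*11))/(-61486) = (20040 - 12/88)*(-1/61486) = (20040 - 12*1/88)*(-1/61486) = (20040 - 3/22)*(-1/61486) = (440877/22)*(-1/61486) = -440877/1352692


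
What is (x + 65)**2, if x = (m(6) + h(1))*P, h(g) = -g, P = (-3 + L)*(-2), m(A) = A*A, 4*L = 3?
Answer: 198025/4 ≈ 49506.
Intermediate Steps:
L = 3/4 (L = (1/4)*3 = 3/4 ≈ 0.75000)
m(A) = A**2
P = 9/2 (P = (-3 + 3/4)*(-2) = -9/4*(-2) = 9/2 ≈ 4.5000)
x = 315/2 (x = (6**2 - 1*1)*(9/2) = (36 - 1)*(9/2) = 35*(9/2) = 315/2 ≈ 157.50)
(x + 65)**2 = (315/2 + 65)**2 = (445/2)**2 = 198025/4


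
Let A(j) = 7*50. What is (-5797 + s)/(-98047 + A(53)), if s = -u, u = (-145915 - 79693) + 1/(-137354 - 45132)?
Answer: -40112430147/17828334742 ≈ -2.2499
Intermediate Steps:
A(j) = 350
u = -41170301489/182486 (u = -225608 + 1/(-182486) = -225608 - 1/182486 = -41170301489/182486 ≈ -2.2561e+5)
s = 41170301489/182486 (s = -1*(-41170301489/182486) = 41170301489/182486 ≈ 2.2561e+5)
(-5797 + s)/(-98047 + A(53)) = (-5797 + 41170301489/182486)/(-98047 + 350) = (40112430147/182486)/(-97697) = (40112430147/182486)*(-1/97697) = -40112430147/17828334742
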